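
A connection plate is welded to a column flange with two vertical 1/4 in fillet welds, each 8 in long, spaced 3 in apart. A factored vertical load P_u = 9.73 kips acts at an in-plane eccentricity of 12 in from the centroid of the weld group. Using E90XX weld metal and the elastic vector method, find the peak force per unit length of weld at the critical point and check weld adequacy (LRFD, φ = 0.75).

f_max ≈ 4.36 kip/in; adequate

E90XX → F_EXX = 90 ksi.
Total weld length L_w = 16 in. Treat welds as unit-width lines.
Polar moment about centroid: J = 2[d³/12 + d(b/2)²] = 2[8³/12 + 8×1.5²] = 121.3 in³.
Direct shear f_v = P/L_w = 9.73 / 16 = 0.6081 kip/in (vertical).
Torsion M = P·e = 9.73 × 12 = 116.76 kip·in.
Critical point at (x, y) = (1.5, 4) from centroid. f_tx = M·y/J = 3.849 kip/in; f_ty = M·x/J = 1.443 kip/in.
Resultant f_max = √[f_tx² + (f_v + f_ty)²] = √[3.849² + (0.6081 + 1.443)²] = 4.362 kip/in.
Capacity per unit length: φr_n = 0.75 × 0.6 × 90 × (0.707 × 0.25) = 7.158 kip/in.
4.362 ≤ 7.158 → adequate.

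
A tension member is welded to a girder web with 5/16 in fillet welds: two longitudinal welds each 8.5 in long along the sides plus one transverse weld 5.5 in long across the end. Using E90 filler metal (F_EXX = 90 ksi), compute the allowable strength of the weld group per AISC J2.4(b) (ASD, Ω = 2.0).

R_n/Ω ≈ 135 kip

t_e = 0.707 × 0.3125 = 0.2209 in.
R_nwl = 0.6 × 90 × 0.2209 × 17 = 202.8 kip (longitudinal, 2 welds).
R_nwt = 0.6 × 90 × 0.2209 × 5.5 = 65.62 kip (transverse, base value).
(i) R_nwl + R_nwt = 268.4 kip; (ii) 0.85 R_nwl + 1.5 R_nwt = 270.8 kip.
R_n = max = 270.8 kip [governs: (ii)]; R_n/Ω = 135.4 kip.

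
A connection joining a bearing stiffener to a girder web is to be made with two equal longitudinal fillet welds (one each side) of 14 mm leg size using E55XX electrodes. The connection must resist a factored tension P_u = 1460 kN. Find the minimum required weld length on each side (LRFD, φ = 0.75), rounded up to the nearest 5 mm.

L = 300 mm on each side

E55XX → F_EXX = 550 MPa.
Throat t_e = 0.707 × 14 = 9.898 mm.
φr_n = 0.75 × 0.6 × 550 × 9.898 × 10⁻³ = 2.45 kN/mm.
L_req = P_u / φr_n = 1460 / 2.45 = 596 mm total.
Per side: 596 / 2 = 298 mm.
Round up → use L = 300 mm on each side.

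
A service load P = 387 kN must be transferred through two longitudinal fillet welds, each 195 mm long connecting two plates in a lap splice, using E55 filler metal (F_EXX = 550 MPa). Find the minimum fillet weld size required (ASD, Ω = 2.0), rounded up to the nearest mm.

Total weld length L = 390 mm.
Required throat t_e = P × Ω / (0.6 F_EXX × L) = 387 × 2.0 / (0.6 × 550 × 390 × 10⁻³) = 6.014 mm.
Required leg w = t_e / 0.707 = 8.506 mm → use 9 mm.

w = 9 mm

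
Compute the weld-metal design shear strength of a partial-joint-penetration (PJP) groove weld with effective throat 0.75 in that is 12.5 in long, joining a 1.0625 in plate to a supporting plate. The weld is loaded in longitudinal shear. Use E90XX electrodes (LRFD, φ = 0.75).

φR_n ≈ 380 kips

E90XX → F_EXX = 90 ksi.
Effective throat (given) t_e = 0.75 in.
A_we = 0.75 × 12.5 = 9.375 in².
F_nw = 0.6 F_EXX = 54 ksi.
φR_n = 0.75 × 54 × 9.375 = 379.7 kips.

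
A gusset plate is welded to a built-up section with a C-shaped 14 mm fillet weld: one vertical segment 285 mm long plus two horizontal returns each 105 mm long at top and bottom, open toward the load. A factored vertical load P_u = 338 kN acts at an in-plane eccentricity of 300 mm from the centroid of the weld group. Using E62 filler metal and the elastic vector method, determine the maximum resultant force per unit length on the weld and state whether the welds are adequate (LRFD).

E62XX → F_EXX = 620 MPa.
Total weld length L_w = 495 mm. Treat welds as unit-width lines.
Centroid: x̄ = 2×105×52.5 / 495 = 22.27 mm from the vertical weld.
Polar moment about centroid: J = I_x + I_y = [285³/12 + 2×105×142.5²] + [285×22.27² + 2(105³/12 + 105×30.23²)] = 6720000 mm³.
Direct shear f_v = P/L_w = 338×10³ / 495 = 682.8 N/mm (vertical).
Torsion M = P·e = 338×10³ × 300 = 101400000 N·mm.
Critical point at (x, y) = (82.73, 142.5) from centroid. f_tx = M·y/J = 2150 N/mm; f_ty = M·x/J = 1248 N/mm.
Resultant f_max = √[f_tx² + (f_v + f_ty)²] = √[2150² + (682.8 + 1248)²] = 2890 N/mm.
Capacity per unit length: φr_n = 0.75 × 0.6 × 620 × (0.707 × 14) = 2762 N/mm.
2890 > 2762 → NOT adequate.

f_max ≈ 2890 N/mm; NOT adequate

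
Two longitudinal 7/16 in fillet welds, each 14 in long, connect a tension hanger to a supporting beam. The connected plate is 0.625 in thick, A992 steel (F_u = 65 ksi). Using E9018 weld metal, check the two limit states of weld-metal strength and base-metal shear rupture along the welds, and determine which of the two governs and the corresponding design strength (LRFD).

E90XX → F_EXX = 90 ksi.
t_e = 0.707 × 0.4375 = 0.3093 in; L = 28 in.
Weld metal: φR_n = 0.75 × 0.6 × 90 × 0.3093 × 28 = 350.8 kips.
Base metal (shear rupture): φR_n = 0.75 × 0.6 × 65 × 0.625 × 28 = 511.9 kips.
Governing: weld metal.

φR_n ≈ 351 kips (weld metal governs)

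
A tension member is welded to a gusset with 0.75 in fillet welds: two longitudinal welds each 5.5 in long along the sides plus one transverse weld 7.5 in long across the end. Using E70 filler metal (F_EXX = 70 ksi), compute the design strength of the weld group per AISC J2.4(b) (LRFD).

t_e = 0.707 × 0.75 = 0.5302 in.
R_nwl = 0.6 × 70 × 0.5302 × 11 = 245 kip (longitudinal, 2 welds).
R_nwt = 0.6 × 70 × 0.5302 × 7.5 = 167 kip (transverse, base value).
(i) R_nwl + R_nwt = 412 kip; (ii) 0.85 R_nwl + 1.5 R_nwt = 458.8 kip.
R_n = max = 458.8 kip [governs: (ii)]; φR_n = 344.1 kip.

φR_n ≈ 344 kip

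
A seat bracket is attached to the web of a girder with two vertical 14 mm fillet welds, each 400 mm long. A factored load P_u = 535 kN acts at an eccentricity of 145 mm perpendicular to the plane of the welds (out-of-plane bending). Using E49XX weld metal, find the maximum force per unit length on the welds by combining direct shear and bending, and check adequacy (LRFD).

f_max ≈ 1600 N/mm; adequate

E49XX → F_EXX = 490 MPa.
L_w = 2 × 400 = 800 mm; section modulus (unit throat) S = 2 × L²/6 = 53330 mm².
Direct shear f_v = P/L_w = 535×10³/800 = 668.8 N/mm.
Moment M = P × e = 535×10³ × 145 = 77575000 N·mm; bending f_b = M/S = 1455 N/mm.
f_max = √(f_v² + f_b²) = √(668.8² + 1455²) = 1601 N/mm.
φr_n = 0.75 × 0.6 × 490 × (0.707 × 14) = 2183 N/mm → adequate.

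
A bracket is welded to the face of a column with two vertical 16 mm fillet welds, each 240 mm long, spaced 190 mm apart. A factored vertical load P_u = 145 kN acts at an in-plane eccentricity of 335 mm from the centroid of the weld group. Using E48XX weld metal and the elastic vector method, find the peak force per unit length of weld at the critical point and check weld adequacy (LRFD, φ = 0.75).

E48XX → F_EXX = 480 MPa.
Total weld length L_w = 480 mm. Treat welds as unit-width lines.
Polar moment about centroid: J = 2[d³/12 + d(b/2)²] = 2[240³/12 + 240×95²] = 6636000 mm³.
Direct shear f_v = P/L_w = 145×10³ / 480 = 302.1 N/mm (vertical).
Torsion M = P·e = 145×10³ × 335 = 48575000 N·mm.
Critical point at (x, y) = (95, 120) from centroid. f_tx = M·y/J = 878.4 N/mm; f_ty = M·x/J = 695.4 N/mm.
Resultant f_max = √[f_tx² + (f_v + f_ty)²] = √[878.4² + (302.1 + 695.4)²] = 1329 N/mm.
Capacity per unit length: φr_n = 0.75 × 0.6 × 480 × (0.707 × 16) = 2443 N/mm.
1329 ≤ 2443 → adequate.

f_max ≈ 1330 N/mm; adequate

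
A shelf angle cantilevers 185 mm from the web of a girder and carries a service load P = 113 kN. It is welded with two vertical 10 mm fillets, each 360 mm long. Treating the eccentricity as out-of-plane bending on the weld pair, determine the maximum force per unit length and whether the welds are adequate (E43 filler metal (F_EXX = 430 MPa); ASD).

L_w = 2 × 360 = 720 mm; section modulus (unit throat) S = 2 × L²/6 = 43200 mm².
Direct shear f_v = P/L_w = 113×10³/720 = 156.9 N/mm.
Moment M = P × e = 113×10³ × 185 = 20905000 N·mm; bending f_b = M/S = 483.9 N/mm.
f_max = √(f_v² + f_b²) = √(156.9² + 483.9²) = 508.7 N/mm.
r_n/Ω = (1/2.0) × 0.6 × 430 × (0.707 × 10) = 912 N/mm → adequate.

f_max ≈ 509 N/mm; adequate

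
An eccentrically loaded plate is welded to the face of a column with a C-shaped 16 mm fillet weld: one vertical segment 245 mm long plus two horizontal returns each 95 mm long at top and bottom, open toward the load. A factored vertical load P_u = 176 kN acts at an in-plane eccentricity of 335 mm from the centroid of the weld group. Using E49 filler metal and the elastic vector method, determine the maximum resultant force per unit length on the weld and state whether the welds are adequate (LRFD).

f_max ≈ 2130 N/mm; adequate

E49XX → F_EXX = 490 MPa.
Total weld length L_w = 435 mm. Treat welds as unit-width lines.
Centroid: x̄ = 2×95×47.5 / 435 = 20.75 mm from the vertical weld.
Polar moment about centroid: J = I_x + I_y = [245³/12 + 2×95×122.5²] + [245×20.75² + 2(95³/12 + 95×26.75²)] = 4461000 mm³.
Direct shear f_v = P/L_w = 176×10³ / 435 = 404.6 N/mm (vertical).
Torsion M = P·e = 176×10³ × 335 = 58960000 N·mm.
Critical point at (x, y) = (74.25, 122.5) from centroid. f_tx = M·y/J = 1619 N/mm; f_ty = M·x/J = 981.4 N/mm.
Resultant f_max = √[f_tx² + (f_v + f_ty)²] = √[1619² + (404.6 + 981.4)²] = 2131 N/mm.
Capacity per unit length: φr_n = 0.75 × 0.6 × 490 × (0.707 × 16) = 2494 N/mm.
2131 ≤ 2494 → adequate.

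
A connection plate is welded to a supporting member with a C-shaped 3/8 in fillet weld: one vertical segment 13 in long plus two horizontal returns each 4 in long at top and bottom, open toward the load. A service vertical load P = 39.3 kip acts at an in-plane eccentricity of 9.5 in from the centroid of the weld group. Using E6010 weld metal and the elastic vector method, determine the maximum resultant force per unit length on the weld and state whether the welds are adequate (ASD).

E60XX → F_EXX = 60 ksi.
Total weld length L_w = 21 in. Treat welds as unit-width lines.
Centroid: x̄ = 2×4×2 / 21 = 0.7619 in from the vertical weld.
Polar moment about centroid: J = I_x + I_y = [13³/12 + 2×4×6.5²] + [13×0.7619² + 2(4³/12 + 4×1.238²)] = 551.6 in³.
Direct shear f_v = P/L_w = 39.3 / 21 = 1.871 kip/in (vertical).
Torsion M = P·e = 39.3 × 9.5 = 373.35 kip·in.
Critical point at (x, y) = (3.238, 6.5) from centroid. f_tx = M·y/J = 4.4 kip/in; f_ty = M·x/J = 2.192 kip/in.
Resultant f_max = √[f_tx² + (f_v + f_ty)²] = √[4.4² + (1.871 + 2.192)²] = 5.989 kip/in.
Capacity per unit length: r_n/Ω = (1/2.0) × 0.6 × 60 × (0.707 × 0.375) = 4.772 kip/in.
5.989 > 4.772 → NOT adequate.

f_max ≈ 5.99 kip/in; NOT adequate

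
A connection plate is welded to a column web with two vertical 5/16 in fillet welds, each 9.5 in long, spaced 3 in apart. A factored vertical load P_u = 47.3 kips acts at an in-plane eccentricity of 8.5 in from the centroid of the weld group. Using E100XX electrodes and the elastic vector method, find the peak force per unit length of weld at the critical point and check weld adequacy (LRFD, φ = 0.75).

f_max ≈ 11.8 kip/in; NOT adequate

E100XX → F_EXX = 100 ksi.
Total weld length L_w = 19 in. Treat welds as unit-width lines.
Polar moment about centroid: J = 2[d³/12 + d(b/2)²] = 2[9.5³/12 + 9.5×1.5²] = 185.6 in³.
Direct shear f_v = P/L_w = 47.3 / 19 = 2.489 kip/in (vertical).
Torsion M = P·e = 47.3 × 8.5 = 402.05 kip·in.
Critical point at (x, y) = (1.5, 4.75) from centroid. f_tx = M·y/J = 10.29 kip/in; f_ty = M·x/J = 3.249 kip/in.
Resultant f_max = √[f_tx² + (f_v + f_ty)²] = √[10.29² + (2.489 + 3.249)²] = 11.78 kip/in.
Capacity per unit length: φr_n = 0.75 × 0.6 × 100 × (0.707 × 0.3125) = 9.942 kip/in.
11.78 > 9.942 → NOT adequate.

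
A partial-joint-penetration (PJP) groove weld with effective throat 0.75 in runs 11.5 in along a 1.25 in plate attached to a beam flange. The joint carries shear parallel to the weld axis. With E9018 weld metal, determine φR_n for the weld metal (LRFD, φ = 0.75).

φR_n ≈ 349 kips

E90XX → F_EXX = 90 ksi.
Effective throat (given) t_e = 0.75 in.
A_we = 0.75 × 11.5 = 8.625 in².
F_nw = 0.6 F_EXX = 54 ksi.
φR_n = 0.75 × 54 × 8.625 = 349.3 kips.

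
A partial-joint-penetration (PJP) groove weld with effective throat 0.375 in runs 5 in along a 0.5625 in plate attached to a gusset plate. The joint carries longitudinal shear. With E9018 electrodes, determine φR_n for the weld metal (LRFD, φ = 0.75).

E90XX → F_EXX = 90 ksi.
Effective throat (given) t_e = 0.375 in.
A_we = 0.375 × 5 = 1.875 in².
F_nw = 0.6 F_EXX = 54 ksi.
φR_n = 0.75 × 54 × 1.875 = 75.94 kips.

φR_n ≈ 75.9 kips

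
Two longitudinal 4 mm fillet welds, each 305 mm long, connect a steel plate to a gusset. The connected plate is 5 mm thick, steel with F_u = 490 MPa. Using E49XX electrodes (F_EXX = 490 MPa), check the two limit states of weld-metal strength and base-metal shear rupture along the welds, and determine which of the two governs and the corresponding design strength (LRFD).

φR_n ≈ 380 kN (weld metal governs)

t_e = 0.707 × 4 = 2.828 mm; L = 610 mm.
Weld metal: φR_n = 0.75 × 0.6 × 490 × 2.828 × 610 × 10⁻³ = 380.4 kN.
Base metal (shear rupture): φR_n = 0.75 × 0.6 × 490 × 5 × 610 × 10⁻³ = 672.5 kN.
Governing: weld metal.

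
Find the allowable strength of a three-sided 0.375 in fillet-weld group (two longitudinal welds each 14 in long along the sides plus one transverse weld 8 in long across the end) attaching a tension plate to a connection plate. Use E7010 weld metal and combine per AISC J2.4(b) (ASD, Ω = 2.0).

E70XX → F_EXX = 70 ksi.
t_e = 0.707 × 0.375 = 0.2651 in.
R_nwl = 0.6 × 70 × 0.2651 × 28 = 311.8 kips (longitudinal, 2 welds).
R_nwt = 0.6 × 70 × 0.2651 × 8 = 89.08 kips (transverse, base value).
(i) R_nwl + R_nwt = 400.9 kips; (ii) 0.85 R_nwl + 1.5 R_nwt = 398.6 kips.
R_n = max = 400.9 kips [governs: (i)]; R_n/Ω = 200.4 kips.

R_n/Ω ≈ 200 kips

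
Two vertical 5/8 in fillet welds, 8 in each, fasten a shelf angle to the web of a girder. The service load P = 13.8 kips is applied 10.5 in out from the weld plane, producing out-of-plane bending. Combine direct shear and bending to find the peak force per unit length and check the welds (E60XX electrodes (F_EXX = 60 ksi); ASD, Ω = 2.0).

L_w = 2 × 8 = 16 in; section modulus (unit throat) S = 2 × L²/6 = 21.33 in².
Direct shear f_v = P/L_w = 13.8/16 = 0.8625 kip/in.
Moment M = P × e = 13.8 × 10.5 = 144.9 kip·in; bending f_b = M/S = 6.792 kip/in.
f_max = √(f_v² + f_b²) = √(0.8625² + 6.792²) = 6.847 kip/in.
r_n/Ω = (1/2.0) × 0.6 × 60 × (0.707 × 0.625) = 7.954 kip/in → adequate.

f_max ≈ 6.85 kip/in; adequate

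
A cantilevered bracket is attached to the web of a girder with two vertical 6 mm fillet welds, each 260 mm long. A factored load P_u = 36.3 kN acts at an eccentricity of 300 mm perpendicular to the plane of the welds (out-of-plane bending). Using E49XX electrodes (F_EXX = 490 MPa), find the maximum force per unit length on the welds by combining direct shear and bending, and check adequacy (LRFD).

f_max ≈ 488 N/mm; adequate

L_w = 2 × 260 = 520 mm; section modulus (unit throat) S = 2 × L²/6 = 22530 mm².
Direct shear f_v = P/L_w = 36.3×10³/520 = 69.81 N/mm.
Moment M = P × e = 36.3×10³ × 300 = 10890000 N·mm; bending f_b = M/S = 483.3 N/mm.
f_max = √(f_v² + f_b²) = √(69.81² + 483.3²) = 488.3 N/mm.
φr_n = 0.75 × 0.6 × 490 × (0.707 × 6) = 935.4 N/mm → adequate.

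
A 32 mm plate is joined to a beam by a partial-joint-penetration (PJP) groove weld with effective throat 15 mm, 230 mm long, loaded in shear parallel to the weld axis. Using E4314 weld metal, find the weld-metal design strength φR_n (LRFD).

φR_n ≈ 668 kN

E43XX → F_EXX = 430 MPa.
Effective throat (given) t_e = 15 mm.
A_we = 15 × 230 = 3450 mm².
F_nw = 0.6 F_EXX = 258 MPa.
φR_n = 0.75 × 258 × 3450 × 10⁻³ = 667.6 kN.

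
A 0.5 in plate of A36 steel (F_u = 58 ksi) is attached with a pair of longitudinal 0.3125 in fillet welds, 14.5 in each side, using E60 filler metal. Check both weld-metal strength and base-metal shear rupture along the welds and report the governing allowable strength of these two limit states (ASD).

R_n/Ω ≈ 115 kip (weld metal governs)

E60XX → F_EXX = 60 ksi.
t_e = 0.707 × 0.3125 = 0.2209 in; L = 29 in.
Weld metal: R_n/Ω = (1/2.0) × 0.6 × 60 × 0.2209 × 29 = 115.3 kip.
Base metal (shear rupture): R_n/Ω = (1/2.0) × 0.6 × 58 × 0.5 × 29 = 252.3 kip.
Governing: weld metal.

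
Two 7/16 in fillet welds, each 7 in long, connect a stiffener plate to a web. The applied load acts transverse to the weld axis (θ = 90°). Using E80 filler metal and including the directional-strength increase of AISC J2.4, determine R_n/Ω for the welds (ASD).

E80XX → F_EXX = 80 ksi.
t_e = 0.707 × 0.4375 = 0.3093 in; A_we = 0.3093 × 14 = 4.33 in².
Directional factor: 1.0 + 0.5 sin^1.5(90°) = 1.5.
F_nw = 0.6 × 80 × 1.5 = 72 ksi.
R_n/Ω = (72 × 4.33) / 2.0 = 155.9 kips.

R_n/Ω ≈ 156 kips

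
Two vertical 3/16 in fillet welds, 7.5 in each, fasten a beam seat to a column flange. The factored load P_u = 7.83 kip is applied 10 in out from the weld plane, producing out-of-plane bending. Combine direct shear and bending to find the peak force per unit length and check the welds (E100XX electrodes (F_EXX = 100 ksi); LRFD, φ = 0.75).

f_max ≈ 4.21 kip/in; adequate

L_w = 2 × 7.5 = 15 in; section modulus (unit throat) S = 2 × L²/6 = 18.75 in².
Direct shear f_v = P/L_w = 7.83/15 = 0.522 kip/in.
Moment M = P × e = 7.83 × 10 = 78.3 kip·in; bending f_b = M/S = 4.176 kip/in.
f_max = √(f_v² + f_b²) = √(0.522² + 4.176²) = 4.208 kip/in.
φr_n = 0.75 × 0.6 × 100 × (0.707 × 0.1875) = 5.965 kip/in → adequate.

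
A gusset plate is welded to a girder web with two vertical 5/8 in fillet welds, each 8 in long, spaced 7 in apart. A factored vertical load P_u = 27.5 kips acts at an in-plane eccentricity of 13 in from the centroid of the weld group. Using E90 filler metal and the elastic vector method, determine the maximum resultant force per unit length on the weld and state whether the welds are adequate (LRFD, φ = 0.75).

f_max ≈ 7.99 kip/in; adequate

E90XX → F_EXX = 90 ksi.
Total weld length L_w = 16 in. Treat welds as unit-width lines.
Polar moment about centroid: J = 2[d³/12 + d(b/2)²] = 2[8³/12 + 8×3.5²] = 281.3 in³.
Direct shear f_v = P/L_w = 27.5 / 16 = 1.719 kip/in (vertical).
Torsion M = P·e = 27.5 × 13 = 357.5 kip·in.
Critical point at (x, y) = (3.5, 4) from centroid. f_tx = M·y/J = 5.083 kip/in; f_ty = M·x/J = 4.448 kip/in.
Resultant f_max = √[f_tx² + (f_v + f_ty)²] = √[5.083² + (1.719 + 4.448)²] = 7.991 kip/in.
Capacity per unit length: φr_n = 0.75 × 0.6 × 90 × (0.707 × 0.625) = 17.9 kip/in.
7.991 ≤ 17.9 → adequate.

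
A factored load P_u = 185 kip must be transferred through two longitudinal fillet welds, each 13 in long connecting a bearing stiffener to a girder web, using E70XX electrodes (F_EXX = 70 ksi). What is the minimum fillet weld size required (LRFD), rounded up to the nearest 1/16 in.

w = 3/8 in

Total weld length L = 26 in.
Required throat t_e = P_u / (φ × 0.6 F_EXX × L) = 185 / (0.75 × 0.6 × 70 × 26) = 0.2259 in.
Required leg w = t_e / 0.707 = 0.3195 in → use 3/8 in.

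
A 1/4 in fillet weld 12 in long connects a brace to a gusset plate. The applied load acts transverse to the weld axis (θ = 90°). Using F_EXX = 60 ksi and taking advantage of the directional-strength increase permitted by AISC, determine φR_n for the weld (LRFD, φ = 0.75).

φR_n ≈ 85.9 kip

t_e = 0.707 × 0.25 = 0.1767 in; A_we = 0.1767 × 12 = 2.121 in².
Directional factor: 1.0 + 0.5 sin^1.5(90°) = 1.5.
F_nw = 0.6 × 60 × 1.5 = 54 ksi.
φR_n = 0.75 × 54 × 2.121 = 85.9 kip.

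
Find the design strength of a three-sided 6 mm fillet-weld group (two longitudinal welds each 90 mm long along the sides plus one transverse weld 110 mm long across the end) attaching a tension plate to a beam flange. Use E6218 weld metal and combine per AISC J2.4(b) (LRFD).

φR_n ≈ 376 kN

E62XX → F_EXX = 620 MPa.
t_e = 0.707 × 6 = 4.242 mm.
R_nwl = 0.6 × 620 × 4.242 × 180 × 10⁻³ = 284 kN (longitudinal, 2 welds).
R_nwt = 0.6 × 620 × 4.242 × 110 × 10⁻³ = 173.6 kN (transverse, base value).
(i) R_nwl + R_nwt = 457.6 kN; (ii) 0.85 R_nwl + 1.5 R_nwt = 501.8 kN.
R_n = max = 501.8 kN [governs: (ii)]; φR_n = 376.4 kN.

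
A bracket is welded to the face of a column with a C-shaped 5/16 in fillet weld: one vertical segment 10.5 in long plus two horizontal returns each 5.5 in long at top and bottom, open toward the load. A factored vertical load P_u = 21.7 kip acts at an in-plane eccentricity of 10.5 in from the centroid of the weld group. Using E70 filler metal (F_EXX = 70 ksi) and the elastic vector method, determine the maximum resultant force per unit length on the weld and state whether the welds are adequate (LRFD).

f_max ≈ 3.94 kip/in; adequate

Total weld length L_w = 21.5 in. Treat welds as unit-width lines.
Centroid: x̄ = 2×5.5×2.75 / 21.5 = 1.407 in from the vertical weld.
Polar moment about centroid: J = I_x + I_y = [10.5³/12 + 2×5.5×5.25²] + [10.5×1.407² + 2(5.5³/12 + 5.5×1.343²)] = 468 in³.
Direct shear f_v = P/L_w = 21.7 / 21.5 = 1.009 kip/in (vertical).
Torsion M = P·e = 21.7 × 10.5 = 227.85 kip·in.
Critical point at (x, y) = (4.093, 5.25) from centroid. f_tx = M·y/J = 2.556 kip/in; f_ty = M·x/J = 1.993 kip/in.
Resultant f_max = √[f_tx² + (f_v + f_ty)²] = √[2.556² + (1.009 + 1.993)²] = 3.943 kip/in.
Capacity per unit length: φr_n = 0.75 × 0.6 × 70 × (0.707 × 0.3125) = 6.96 kip/in.
3.943 ≤ 6.96 → adequate.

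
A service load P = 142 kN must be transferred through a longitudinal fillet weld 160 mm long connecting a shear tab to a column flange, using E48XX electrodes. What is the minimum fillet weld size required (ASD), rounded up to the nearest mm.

E48XX → F_EXX = 480 MPa.
Total weld length L = 160 mm.
Required throat t_e = P × Ω / (0.6 F_EXX × L) = 142 × 2.0 / (0.6 × 480 × 160 × 10⁻³) = 6.163 mm.
Required leg w = t_e / 0.707 = 8.717 mm → use 9 mm.

w = 9 mm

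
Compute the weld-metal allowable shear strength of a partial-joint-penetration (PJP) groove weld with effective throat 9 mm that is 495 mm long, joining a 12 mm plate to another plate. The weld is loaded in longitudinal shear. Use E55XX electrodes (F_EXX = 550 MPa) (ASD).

Effective throat (given) t_e = 9 mm.
A_we = 9 × 495 = 4455 mm².
F_nw = 0.6 F_EXX = 330 MPa.
R_n/Ω = (330 × 4455) / 2.0 × 10⁻³ = 735.1 kN.

R_n/Ω ≈ 735 kN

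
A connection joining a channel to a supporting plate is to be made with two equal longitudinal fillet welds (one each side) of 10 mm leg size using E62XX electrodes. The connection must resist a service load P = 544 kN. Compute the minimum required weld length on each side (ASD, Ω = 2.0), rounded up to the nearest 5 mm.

L = 210 mm on each side

E62XX → F_EXX = 620 MPa.
Throat t_e = 0.707 × 10 = 7.07 mm.
r_n/Ω = (0.6 × 620 × 7.07) / 2.0 = 1315 N/mm = 1.315 kN/mm.
L_req = P / (r_n/Ω) = 544 / 1.315 = 413.7 mm total.
Per side: 413.7 / 2 = 206.8 mm.
Round up → use L = 210 mm on each side.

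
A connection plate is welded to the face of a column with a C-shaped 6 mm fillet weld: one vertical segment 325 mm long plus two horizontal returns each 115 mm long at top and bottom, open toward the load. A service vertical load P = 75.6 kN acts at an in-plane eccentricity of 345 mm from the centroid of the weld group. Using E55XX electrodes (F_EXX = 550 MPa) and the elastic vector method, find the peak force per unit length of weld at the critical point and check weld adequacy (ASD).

f_max ≈ 583 N/mm; adequate

Total weld length L_w = 555 mm. Treat welds as unit-width lines.
Centroid: x̄ = 2×115×57.5 / 555 = 23.83 mm from the vertical weld.
Polar moment about centroid: J = I_x + I_y = [325³/12 + 2×115×162.5²] + [325×23.83² + 2(115³/12 + 115×33.67²)] = 9633000 mm³.
Direct shear f_v = P/L_w = 75.6×10³ / 555 = 136.2 N/mm (vertical).
Torsion M = P·e = 75.6×10³ × 345 = 26082000 N·mm.
Critical point at (x, y) = (91.17, 162.5) from centroid. f_tx = M·y/J = 440 N/mm; f_ty = M·x/J = 246.9 N/mm.
Resultant f_max = √[f_tx² + (f_v + f_ty)²] = √[440² + (136.2 + 246.9)²] = 583.4 N/mm.
Capacity per unit length: r_n/Ω = (1/2.0) × 0.6 × 550 × (0.707 × 6) = 699.9 N/mm.
583.4 ≤ 699.9 → adequate.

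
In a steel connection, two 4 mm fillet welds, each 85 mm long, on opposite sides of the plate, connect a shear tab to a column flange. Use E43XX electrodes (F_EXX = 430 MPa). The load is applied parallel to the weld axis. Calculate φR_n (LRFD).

Effective throat t_e = 0.707 × 4 = 2.828 mm.
Total length L = 170 mm; A_we = 2.828 × 170 = 480.8 mm².
F_nw = 0.6 F_EXX = 0.6 × 430 = 258 MPa.
φR_n = 0.75 × 258 × 480.8 × 10⁻³ = 93.03 kN.

φR_n ≈ 93 kN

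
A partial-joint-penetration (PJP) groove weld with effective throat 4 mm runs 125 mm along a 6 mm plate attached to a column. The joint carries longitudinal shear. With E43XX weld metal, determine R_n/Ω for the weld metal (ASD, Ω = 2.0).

R_n/Ω ≈ 64.5 kN

E43XX → F_EXX = 430 MPa.
Effective throat (given) t_e = 4 mm.
A_we = 4 × 125 = 500 mm².
F_nw = 0.6 F_EXX = 258 MPa.
R_n/Ω = (258 × 500) / 2.0 × 10⁻³ = 64.5 kN.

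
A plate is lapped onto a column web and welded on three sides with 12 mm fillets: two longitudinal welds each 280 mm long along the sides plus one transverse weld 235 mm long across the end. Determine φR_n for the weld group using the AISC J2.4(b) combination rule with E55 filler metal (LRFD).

E55XX → F_EXX = 550 MPa.
t_e = 0.707 × 12 = 8.484 mm.
R_nwl = 0.6 × 550 × 8.484 × 560 × 10⁻³ = 1568 kN (longitudinal, 2 welds).
R_nwt = 0.6 × 550 × 8.484 × 235 × 10⁻³ = 657.9 kN (transverse, base value).
(i) R_nwl + R_nwt = 2226 kN; (ii) 0.85 R_nwl + 1.5 R_nwt = 2320 kN.
R_n = max = 2320 kN [governs: (ii)]; φR_n = 1740 kN.

φR_n ≈ 1740 kN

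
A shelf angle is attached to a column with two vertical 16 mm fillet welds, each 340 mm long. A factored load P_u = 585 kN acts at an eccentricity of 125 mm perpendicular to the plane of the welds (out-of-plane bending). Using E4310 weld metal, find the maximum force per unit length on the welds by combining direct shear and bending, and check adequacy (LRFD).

E43XX → F_EXX = 430 MPa.
L_w = 2 × 340 = 680 mm; section modulus (unit throat) S = 2 × L²/6 = 38530 mm².
Direct shear f_v = P/L_w = 585×10³/680 = 860.3 N/mm.
Moment M = P × e = 585×10³ × 125 = 73125000 N·mm; bending f_b = M/S = 1898 N/mm.
f_max = √(f_v² + f_b²) = √(860.3² + 1898²) = 2084 N/mm.
φr_n = 0.75 × 0.6 × 430 × (0.707 × 16) = 2189 N/mm → adequate.

f_max ≈ 2080 N/mm; adequate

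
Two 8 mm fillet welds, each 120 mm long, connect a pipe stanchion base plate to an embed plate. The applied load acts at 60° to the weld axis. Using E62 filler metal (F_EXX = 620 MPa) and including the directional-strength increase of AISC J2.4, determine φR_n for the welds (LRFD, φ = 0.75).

t_e = 0.707 × 8 = 5.656 mm; A_we = 5.656 × 240 = 1357 mm².
Directional factor: 1.0 + 0.5 sin^1.5(60°) = 1.403.
F_nw = 0.6 × 620 × 1.403 = 521.9 MPa.
φR_n = 0.75 × 521.9 × 1357 × 10⁻³ = 531.3 kN.

φR_n ≈ 531 kN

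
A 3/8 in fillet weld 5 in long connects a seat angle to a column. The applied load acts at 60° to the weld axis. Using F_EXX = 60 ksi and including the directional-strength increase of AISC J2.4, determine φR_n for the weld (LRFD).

φR_n ≈ 50.2 kips

t_e = 0.707 × 0.375 = 0.2651 in; A_we = 0.2651 × 5 = 1.326 in².
Directional factor: 1.0 + 0.5 sin^1.5(60°) = 1.403.
F_nw = 0.6 × 60 × 1.403 = 50.51 ksi.
φR_n = 0.75 × 50.51 × 1.326 = 50.21 kips.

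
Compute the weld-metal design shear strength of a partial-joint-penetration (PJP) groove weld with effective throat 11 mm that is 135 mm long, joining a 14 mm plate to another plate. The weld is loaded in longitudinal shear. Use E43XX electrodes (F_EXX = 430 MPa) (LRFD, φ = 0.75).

φR_n ≈ 287 kN

Effective throat (given) t_e = 11 mm.
A_we = 11 × 135 = 1485 mm².
F_nw = 0.6 F_EXX = 258 MPa.
φR_n = 0.75 × 258 × 1485 × 10⁻³ = 287.3 kN.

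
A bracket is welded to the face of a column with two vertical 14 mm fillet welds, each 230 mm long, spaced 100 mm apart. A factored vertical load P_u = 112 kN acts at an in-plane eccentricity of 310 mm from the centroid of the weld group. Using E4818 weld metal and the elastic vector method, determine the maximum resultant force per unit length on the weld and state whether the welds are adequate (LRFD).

f_max ≈ 1480 N/mm; adequate

E48XX → F_EXX = 480 MPa.
Total weld length L_w = 460 mm. Treat welds as unit-width lines.
Polar moment about centroid: J = 2[d³/12 + d(b/2)²] = 2[230³/12 + 230×50²] = 3178000 mm³.
Direct shear f_v = P/L_w = 112×10³ / 460 = 243.5 N/mm (vertical).
Torsion M = P·e = 112×10³ × 310 = 34720000 N·mm.
Critical point at (x, y) = (50, 115) from centroid. f_tx = M·y/J = 1256 N/mm; f_ty = M·x/J = 546.3 N/mm.
Resultant f_max = √[f_tx² + (f_v + f_ty)²] = √[1256² + (243.5 + 546.3)²] = 1484 N/mm.
Capacity per unit length: φr_n = 0.75 × 0.6 × 480 × (0.707 × 14) = 2138 N/mm.
1484 ≤ 2138 → adequate.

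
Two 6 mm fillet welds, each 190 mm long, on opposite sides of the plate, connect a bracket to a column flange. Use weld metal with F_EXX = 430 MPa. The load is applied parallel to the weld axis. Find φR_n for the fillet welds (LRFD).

φR_n ≈ 312 kN

Effective throat t_e = 0.707 × 6 = 4.242 mm.
Total length L = 380 mm; A_we = 4.242 × 380 = 1612 mm².
F_nw = 0.6 F_EXX = 0.6 × 430 = 258 MPa.
φR_n = 0.75 × 258 × 1612 × 10⁻³ = 311.9 kN.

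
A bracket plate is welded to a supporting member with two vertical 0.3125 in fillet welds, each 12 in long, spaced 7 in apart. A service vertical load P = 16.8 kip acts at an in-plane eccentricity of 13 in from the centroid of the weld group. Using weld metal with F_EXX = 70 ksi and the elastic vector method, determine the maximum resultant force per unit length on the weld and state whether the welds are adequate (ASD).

Total weld length L_w = 24 in. Treat welds as unit-width lines.
Polar moment about centroid: J = 2[d³/12 + d(b/2)²] = 2[12³/12 + 12×3.5²] = 582 in³.
Direct shear f_v = P/L_w = 16.8 / 24 = 0.7 kip/in (vertical).
Torsion M = P·e = 16.8 × 13 = 218.4 kip·in.
Critical point at (x, y) = (3.5, 6) from centroid. f_tx = M·y/J = 2.252 kip/in; f_ty = M·x/J = 1.313 kip/in.
Resultant f_max = √[f_tx² + (f_v + f_ty)²] = √[2.252² + (0.7 + 1.313)²] = 3.02 kip/in.
Capacity per unit length: r_n/Ω = (1/2.0) × 0.6 × 70 × (0.707 × 0.3125) = 4.64 kip/in.
3.02 ≤ 4.64 → adequate.

f_max ≈ 3.02 kip/in; adequate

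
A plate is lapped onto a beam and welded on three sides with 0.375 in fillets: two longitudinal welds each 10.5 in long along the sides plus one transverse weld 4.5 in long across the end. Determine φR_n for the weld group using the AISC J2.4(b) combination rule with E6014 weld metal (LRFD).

φR_n ≈ 183 kips

E60XX → F_EXX = 60 ksi.
t_e = 0.707 × 0.375 = 0.2651 in.
R_nwl = 0.6 × 60 × 0.2651 × 21 = 200.4 kips (longitudinal, 2 welds).
R_nwt = 0.6 × 60 × 0.2651 × 4.5 = 42.95 kips (transverse, base value).
(i) R_nwl + R_nwt = 243.4 kips; (ii) 0.85 R_nwl + 1.5 R_nwt = 234.8 kips.
R_n = max = 243.4 kips [governs: (i)]; φR_n = 182.5 kips.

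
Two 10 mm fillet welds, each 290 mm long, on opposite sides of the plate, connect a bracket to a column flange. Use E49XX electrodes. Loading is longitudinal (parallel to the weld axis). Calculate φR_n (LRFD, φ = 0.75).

φR_n ≈ 904 kN

E49XX → F_EXX = 490 MPa.
Effective throat t_e = 0.707 × 10 = 7.07 mm.
Total length L = 580 mm; A_we = 7.07 × 580 = 4101 mm².
F_nw = 0.6 F_EXX = 0.6 × 490 = 294 MPa.
φR_n = 0.75 × 294 × 4101 × 10⁻³ = 904.2 kN.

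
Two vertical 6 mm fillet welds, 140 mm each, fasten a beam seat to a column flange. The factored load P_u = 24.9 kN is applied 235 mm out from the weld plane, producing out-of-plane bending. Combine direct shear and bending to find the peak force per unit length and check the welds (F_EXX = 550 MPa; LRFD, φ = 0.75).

L_w = 2 × 140 = 280 mm; section modulus (unit throat) S = 2 × L²/6 = 6533 mm².
Direct shear f_v = P/L_w = 24.9×10³/280 = 88.93 N/mm.
Moment M = P × e = 24.9×10³ × 235 = 5851500 N·mm; bending f_b = M/S = 895.6 N/mm.
f_max = √(f_v² + f_b²) = √(88.93² + 895.6²) = 900 N/mm.
φr_n = 0.75 × 0.6 × 550 × (0.707 × 6) = 1050 N/mm → adequate.

f_max ≈ 900 N/mm; adequate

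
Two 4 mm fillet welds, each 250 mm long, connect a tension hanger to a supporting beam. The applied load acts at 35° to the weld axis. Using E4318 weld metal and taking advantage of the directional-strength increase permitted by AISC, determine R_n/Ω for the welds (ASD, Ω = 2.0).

E43XX → F_EXX = 430 MPa.
t_e = 0.707 × 4 = 2.828 mm; A_we = 2.828 × 500 = 1414 mm².
Directional factor: 1.0 + 0.5 sin^1.5(35°) = 1.217.
F_nw = 0.6 × 430 × 1.217 = 314 MPa.
R_n/Ω = (314 × 1414) / 2.0 × 10⁻³ = 222 kN.

R_n/Ω ≈ 222 kN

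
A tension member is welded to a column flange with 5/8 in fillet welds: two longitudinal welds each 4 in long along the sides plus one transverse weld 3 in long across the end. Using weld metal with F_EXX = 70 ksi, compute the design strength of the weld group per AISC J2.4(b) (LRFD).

t_e = 0.707 × 0.625 = 0.4419 in.
R_nwl = 0.6 × 70 × 0.4419 × 8 = 148.5 kip (longitudinal, 2 welds).
R_nwt = 0.6 × 70 × 0.4419 × 3 = 55.68 kip (transverse, base value).
(i) R_nwl + R_nwt = 204.1 kip; (ii) 0.85 R_nwl + 1.5 R_nwt = 209.7 kip.
R_n = max = 209.7 kip [governs: (ii)]; φR_n = 157.3 kip.

φR_n ≈ 157 kip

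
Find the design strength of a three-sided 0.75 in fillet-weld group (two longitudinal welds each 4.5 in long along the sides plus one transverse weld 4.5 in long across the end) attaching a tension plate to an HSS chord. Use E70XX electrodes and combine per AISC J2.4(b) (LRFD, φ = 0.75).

φR_n ≈ 241 kip

E70XX → F_EXX = 70 ksi.
t_e = 0.707 × 0.75 = 0.5302 in.
R_nwl = 0.6 × 70 × 0.5302 × 9 = 200.4 kip (longitudinal, 2 welds).
R_nwt = 0.6 × 70 × 0.5302 × 4.5 = 100.2 kip (transverse, base value).
(i) R_nwl + R_nwt = 300.7 kip; (ii) 0.85 R_nwl + 1.5 R_nwt = 320.7 kip.
R_n = max = 320.7 kip [governs: (ii)]; φR_n = 240.5 kip.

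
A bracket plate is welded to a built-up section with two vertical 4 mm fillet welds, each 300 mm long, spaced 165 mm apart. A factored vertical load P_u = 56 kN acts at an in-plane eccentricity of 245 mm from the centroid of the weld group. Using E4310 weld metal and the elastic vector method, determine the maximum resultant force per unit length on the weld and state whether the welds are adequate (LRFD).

E43XX → F_EXX = 430 MPa.
Total weld length L_w = 600 mm. Treat welds as unit-width lines.
Polar moment about centroid: J = 2[d³/12 + d(b/2)²] = 2[300³/12 + 300×82.5²] = 8584000 mm³.
Direct shear f_v = P/L_w = 56×10³ / 600 = 93.33 N/mm (vertical).
Torsion M = P·e = 56×10³ × 245 = 13720000 N·mm.
Critical point at (x, y) = (82.5, 150) from centroid. f_tx = M·y/J = 239.8 N/mm; f_ty = M·x/J = 131.9 N/mm.
Resultant f_max = √[f_tx² + (f_v + f_ty)²] = √[239.8² + (93.33 + 131.9)²] = 328.9 N/mm.
Capacity per unit length: φr_n = 0.75 × 0.6 × 430 × (0.707 × 4) = 547.2 N/mm.
328.9 ≤ 547.2 → adequate.

f_max ≈ 329 N/mm; adequate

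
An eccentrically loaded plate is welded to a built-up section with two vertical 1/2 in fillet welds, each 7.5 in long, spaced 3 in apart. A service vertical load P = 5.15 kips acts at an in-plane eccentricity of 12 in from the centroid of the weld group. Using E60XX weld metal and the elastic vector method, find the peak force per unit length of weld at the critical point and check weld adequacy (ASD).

f_max ≈ 2.55 kip/in; adequate

E60XX → F_EXX = 60 ksi.
Total weld length L_w = 15 in. Treat welds as unit-width lines.
Polar moment about centroid: J = 2[d³/12 + d(b/2)²] = 2[7.5³/12 + 7.5×1.5²] = 104.1 in³.
Direct shear f_v = P/L_w = 5.15 / 15 = 0.3433 kip/in (vertical).
Torsion M = P·e = 5.15 × 12 = 61.8 kip·in.
Critical point at (x, y) = (1.5, 3.75) from centroid. f_tx = M·y/J = 2.227 kip/in; f_ty = M·x/J = 0.8908 kip/in.
Resultant f_max = √[f_tx² + (f_v + f_ty)²] = √[2.227² + (0.3433 + 0.8908)²] = 2.546 kip/in.
Capacity per unit length: r_n/Ω = (1/2.0) × 0.6 × 60 × (0.707 × 0.5) = 6.363 kip/in.
2.546 ≤ 6.363 → adequate.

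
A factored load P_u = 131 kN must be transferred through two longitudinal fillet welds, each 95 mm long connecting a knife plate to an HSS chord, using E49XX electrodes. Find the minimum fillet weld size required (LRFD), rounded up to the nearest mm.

w = 5 mm

E49XX → F_EXX = 490 MPa.
Total weld length L = 190 mm.
Required throat t_e = P_u / (φ × 0.6 F_EXX × L) = 131 / (0.75 × 0.6 × 490 × 190 × 10⁻³) = 3.127 mm.
Required leg w = t_e / 0.707 = 4.423 mm → use 5 mm.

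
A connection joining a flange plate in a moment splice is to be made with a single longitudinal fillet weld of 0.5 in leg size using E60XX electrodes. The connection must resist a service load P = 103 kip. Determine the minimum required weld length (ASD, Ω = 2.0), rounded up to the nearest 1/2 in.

L = 16.5 in

E60XX → F_EXX = 60 ksi.
Throat t_e = 0.707 × 0.5 = 0.3535 in.
r_n/Ω = (0.6 × 60 × 0.3535) / 2.0 = 6.363 kip/in.
L_req = P / (r_n/Ω) = 103 / 6.363 = 16.19 in total.
Round up → use L = 16.5 in.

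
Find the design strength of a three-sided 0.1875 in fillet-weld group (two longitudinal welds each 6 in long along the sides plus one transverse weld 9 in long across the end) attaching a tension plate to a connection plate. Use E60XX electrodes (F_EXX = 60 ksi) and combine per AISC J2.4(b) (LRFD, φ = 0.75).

t_e = 0.707 × 0.1875 = 0.1326 in.
R_nwl = 0.6 × 60 × 0.1326 × 12 = 57.27 kips (longitudinal, 2 welds).
R_nwt = 0.6 × 60 × 0.1326 × 9 = 42.95 kips (transverse, base value).
(i) R_nwl + R_nwt = 100.2 kips; (ii) 0.85 R_nwl + 1.5 R_nwt = 113.1 kips.
R_n = max = 113.1 kips [governs: (ii)]; φR_n = 84.83 kips.

φR_n ≈ 84.8 kips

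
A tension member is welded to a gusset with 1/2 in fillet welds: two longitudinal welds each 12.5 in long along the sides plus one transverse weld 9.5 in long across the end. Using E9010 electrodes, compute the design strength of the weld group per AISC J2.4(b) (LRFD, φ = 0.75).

φR_n ≈ 508 kip

E90XX → F_EXX = 90 ksi.
t_e = 0.707 × 0.5 = 0.3535 in.
R_nwl = 0.6 × 90 × 0.3535 × 25 = 477.2 kip (longitudinal, 2 welds).
R_nwt = 0.6 × 90 × 0.3535 × 9.5 = 181.3 kip (transverse, base value).
(i) R_nwl + R_nwt = 658.6 kip; (ii) 0.85 R_nwl + 1.5 R_nwt = 677.7 kip.
R_n = max = 677.7 kip [governs: (ii)]; φR_n = 508.2 kip.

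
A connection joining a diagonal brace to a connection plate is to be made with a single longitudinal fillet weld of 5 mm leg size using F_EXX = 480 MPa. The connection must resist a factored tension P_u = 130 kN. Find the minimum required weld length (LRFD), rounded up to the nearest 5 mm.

Throat t_e = 0.707 × 5 = 3.535 mm.
φr_n = 0.75 × 0.6 × 480 × 3.535 × 10⁻³ = 0.7636 kN/mm.
L_req = P_u / φr_n = 130 / 0.7636 = 170.3 mm total.
Round up → use L = 175 mm.

L = 175 mm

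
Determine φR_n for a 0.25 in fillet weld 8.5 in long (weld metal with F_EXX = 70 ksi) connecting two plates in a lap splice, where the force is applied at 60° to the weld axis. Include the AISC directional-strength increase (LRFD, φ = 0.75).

t_e = 0.707 × 0.25 = 0.1767 in; A_we = 0.1767 × 8.5 = 1.502 in².
Directional factor: 1.0 + 0.5 sin^1.5(60°) = 1.403.
F_nw = 0.6 × 70 × 1.403 = 58.92 ksi.
φR_n = 0.75 × 58.92 × 1.502 = 66.39 kip.

φR_n ≈ 66.4 kip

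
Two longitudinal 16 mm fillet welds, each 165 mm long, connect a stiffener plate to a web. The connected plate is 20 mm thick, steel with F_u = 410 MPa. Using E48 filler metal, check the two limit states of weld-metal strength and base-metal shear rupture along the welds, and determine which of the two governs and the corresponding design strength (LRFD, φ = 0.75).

E48XX → F_EXX = 480 MPa.
t_e = 0.707 × 16 = 11.31 mm; L = 330 mm.
Weld metal: φR_n = 0.75 × 0.6 × 480 × 11.31 × 330 × 10⁻³ = 806.3 kN.
Base metal (shear rupture): φR_n = 0.75 × 0.6 × 410 × 20 × 330 × 10⁻³ = 1218 kN.
Governing: weld metal.

φR_n ≈ 806 kN (weld metal governs)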